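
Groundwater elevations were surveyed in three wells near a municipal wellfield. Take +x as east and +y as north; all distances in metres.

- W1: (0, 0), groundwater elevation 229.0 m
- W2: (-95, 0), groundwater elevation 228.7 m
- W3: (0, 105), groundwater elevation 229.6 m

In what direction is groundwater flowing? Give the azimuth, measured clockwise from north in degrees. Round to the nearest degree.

∂h/∂x = (228.7 − 229.0) / (-95 − 0) = +0.003158
∂h/∂y = (229.6 − 229.0) / (105 − 0) = +0.005714
Flow direction (−∇h) has components (-0.003158 E, -0.005714 N).
Azimuth = atan2(E, N) = atan2(-0.003158, -0.005714) = 208.9° ≈ 209°.

209°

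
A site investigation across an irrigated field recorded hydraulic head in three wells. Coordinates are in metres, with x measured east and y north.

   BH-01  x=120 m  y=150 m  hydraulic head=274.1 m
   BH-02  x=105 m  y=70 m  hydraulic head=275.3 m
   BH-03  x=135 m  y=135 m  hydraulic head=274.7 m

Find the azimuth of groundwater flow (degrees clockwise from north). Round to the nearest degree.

312°

With h = a·x + b·y + c and BH-01 as origin, the differences give:
  (-15)·a + (-80)·b = +1.2
  15·a + (-15)·b = +0.6
Eliminate b (×(-15) and ×(-80), subtract): 1425·a = 30.00 → a = ∂h/∂x = +0.02105
Back-substitute: b = ∂h/∂y = -0.01895.
Flow direction (−∇h) has components (-0.02105 E, +0.01895 N).
Azimuth = atan2(E, N) = atan2(-0.02105, +0.01895) = 312.0° ≈ 312°.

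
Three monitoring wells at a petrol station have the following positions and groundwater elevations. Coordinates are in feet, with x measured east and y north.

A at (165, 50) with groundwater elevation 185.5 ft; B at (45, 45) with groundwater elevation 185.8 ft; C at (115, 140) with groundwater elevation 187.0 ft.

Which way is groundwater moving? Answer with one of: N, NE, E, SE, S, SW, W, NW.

S

With h = a·x + b·y + c and A as origin, the differences give:
  (-120)·a + (-5)·b = +0.3
  (-50)·a + 90·b = +1.5
Eliminate b (×90 and ×(-5), subtract): -11050·a = 34.50 → a = ∂h/∂x = -0.003122
Back-substitute: b = ∂h/∂y = +0.01493.
Flow = −∇h = (+0.003122 east, -0.01493 north), which points south.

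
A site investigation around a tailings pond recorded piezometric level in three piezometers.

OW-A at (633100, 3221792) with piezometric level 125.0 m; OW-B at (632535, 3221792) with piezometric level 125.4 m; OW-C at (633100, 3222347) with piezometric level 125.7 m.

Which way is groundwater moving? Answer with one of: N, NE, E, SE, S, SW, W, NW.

∂h/∂x = (125.4 − 125.0) / (632535 − 633100) = -0.0007080
∂h/∂y = (125.7 − 125.0) / (3222347 − 3221792) = +0.001261
Flow = −∇h = (+0.0007080 east, -0.001261 north), which points southeast.

SE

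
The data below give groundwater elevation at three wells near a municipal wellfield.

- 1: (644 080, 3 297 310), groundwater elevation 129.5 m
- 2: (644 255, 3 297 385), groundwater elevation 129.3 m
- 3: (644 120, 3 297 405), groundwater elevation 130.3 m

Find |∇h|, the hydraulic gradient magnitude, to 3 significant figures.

With h = a·x + b·y + c and 1 as origin, the differences give:
  175·a + 75·b = -0.2
  40·a + 95·b = +0.8
Eliminate b (×95 and ×75, subtract): 13625·a = -79.00 → a = ∂h/∂x = -0.005798
Back-substitute: b = ∂h/∂y = +0.01086.
|∇h| = √(-0.005798² + 0.01086²) = 0.01231

0.0123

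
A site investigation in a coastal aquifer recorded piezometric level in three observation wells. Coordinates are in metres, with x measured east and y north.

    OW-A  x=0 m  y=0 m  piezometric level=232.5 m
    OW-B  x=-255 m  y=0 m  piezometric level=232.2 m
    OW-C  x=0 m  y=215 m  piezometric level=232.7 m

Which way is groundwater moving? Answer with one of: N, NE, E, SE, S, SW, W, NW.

SW

∂h/∂x = (232.2 − 232.5) / (-255 − 0) = +0.001176
∂h/∂y = (232.7 − 232.5) / (215 − 0) = +0.0009302
Flow = −∇h = (-0.001176 east, -0.0009302 north), which points southwest.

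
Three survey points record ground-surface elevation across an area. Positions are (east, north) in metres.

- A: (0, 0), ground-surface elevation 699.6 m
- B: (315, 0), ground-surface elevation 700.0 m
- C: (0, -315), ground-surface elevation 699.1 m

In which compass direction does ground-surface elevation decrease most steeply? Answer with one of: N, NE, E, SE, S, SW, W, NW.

SW

∂z/∂x = (700.0 − 699.6) / (315 − 0) = +0.001270
∂z/∂y = (699.1 − 699.6) / (-315 − 0) = +0.001587
Steepest decrease is along −∇f = (-0.001270 E, -0.001587 N) → southwest.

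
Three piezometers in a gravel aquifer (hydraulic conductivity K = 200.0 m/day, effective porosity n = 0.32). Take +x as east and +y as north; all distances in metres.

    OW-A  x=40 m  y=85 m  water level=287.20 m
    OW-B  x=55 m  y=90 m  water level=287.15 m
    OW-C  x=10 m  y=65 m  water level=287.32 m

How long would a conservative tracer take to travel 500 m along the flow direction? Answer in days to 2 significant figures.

240 days

Differences from OW-A: to OW-B (Δx, Δy, Δh) = (15, 5, -0.05); to OW-C = (-30, -20, +0.12).
Solve a·Δx + b·Δy = Δh: det = 15·(-20) − (-30)·5 = -150.
∂h/∂x = [(-0.05)·(-20) − (+0.12)·5] / -150 = -0.002667
∂h/∂y = [15·(+0.12) − (-30)·(-0.05)] / -150 = -0.002000
|∇h| = √(-0.002667² + -0.002000²) = 0.003334
Seepage velocity v = K·i/n = 200.0 × 0.003334 / 0.32 = 2.084 m/day.
t = 500 / 2.084 = 239.9 days.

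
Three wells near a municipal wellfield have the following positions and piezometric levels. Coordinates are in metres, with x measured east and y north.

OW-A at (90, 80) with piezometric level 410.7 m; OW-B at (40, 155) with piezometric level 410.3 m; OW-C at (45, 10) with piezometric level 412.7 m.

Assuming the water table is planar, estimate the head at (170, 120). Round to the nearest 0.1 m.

Taking OW-A as reference: OW-B−OW-A = (-50, 75, -0.4); OW-C−OW-A = (-45, -70, +2.0).
Determinant of the coordinate differences = (-50)·(-70) − (-45)·75 = 6875.
∂h/∂x = [(-0.4)·(-70) − (+2.0)·75] / 6875 = -0.01775
∂h/∂y = [(-50)·(+2.0) − (-45)·(-0.4)] / 6875 = -0.01716
h(170, 120) = 410.7 + (-0.01775)·(80) + (-0.01716)·(40) = 410.7 -1.420 -0.687 = 408.594 m.

408.6 m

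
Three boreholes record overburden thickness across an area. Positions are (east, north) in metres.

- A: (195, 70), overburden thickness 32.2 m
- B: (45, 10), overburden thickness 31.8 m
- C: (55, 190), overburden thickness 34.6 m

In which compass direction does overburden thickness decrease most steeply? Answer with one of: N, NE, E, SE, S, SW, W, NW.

With d = a·x + b·y + c and A as origin, the differences give:
  (-150)·a + (-60)·b = -0.4
  (-140)·a + 120·b = +2.4
Eliminate b (×120 and ×(-60), subtract): -26400·a = 96.00 → a = ∂d/∂x = -0.003636
Back-substitute: b = ∂d/∂y = +0.01576.
Steepest decrease is along −∇f = (+0.003636 E, -0.01576 N) → south.

S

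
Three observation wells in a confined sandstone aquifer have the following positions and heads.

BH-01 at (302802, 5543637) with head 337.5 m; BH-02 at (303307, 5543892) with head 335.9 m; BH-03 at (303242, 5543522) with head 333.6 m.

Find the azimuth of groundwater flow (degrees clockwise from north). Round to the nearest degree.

With h = a·x + b·y + c and BH-01 as origin, the differences give:
  505·a + 255·b = -1.6
  440·a + (-115)·b = -3.9
Eliminate b (×(-115) and ×255, subtract): -170275·a = 1178.50 → a = ∂h/∂x = -0.006921
Back-substitute: b = ∂h/∂y = +0.007432.
Flow direction (−∇h) has components (+0.006921 E, -0.007432 N).
Azimuth = atan2(E, N) = atan2(+0.006921, -0.007432) = 137.0° ≈ 137°.

137°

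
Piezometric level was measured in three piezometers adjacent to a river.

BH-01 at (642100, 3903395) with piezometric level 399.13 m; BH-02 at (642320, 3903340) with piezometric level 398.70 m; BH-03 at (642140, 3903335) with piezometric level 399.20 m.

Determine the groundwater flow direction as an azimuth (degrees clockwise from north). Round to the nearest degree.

Taking BH-01 as reference: BH-02−BH-01 = (220, -55, -0.43); BH-03−BH-01 = (40, -60, +0.07).
Determinant of the coordinate differences = 220·(-60) − 40·(-55) = -11000.
∂h/∂x = [(-0.43)·(-60) − (+0.07)·(-55)] / -11000 = -0.002695
∂h/∂y = [220·(+0.07) − 40·(-0.43)] / -11000 = -0.002964
Flow direction (−∇h) has components (+0.002695 E, +0.002964 N).
Azimuth = atan2(E, N) = atan2(+0.002695, +0.002964) = 42.3° ≈ 042°.

042°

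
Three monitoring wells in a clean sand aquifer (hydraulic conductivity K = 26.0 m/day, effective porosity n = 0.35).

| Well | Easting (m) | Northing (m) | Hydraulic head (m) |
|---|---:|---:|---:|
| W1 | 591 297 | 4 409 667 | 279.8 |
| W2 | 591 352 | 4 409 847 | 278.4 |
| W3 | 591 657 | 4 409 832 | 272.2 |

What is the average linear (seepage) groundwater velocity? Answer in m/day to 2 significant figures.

1.5 m/day

Three-point gradient (reference W1): Δ to W2 = (55, 180, -1.4), Δ to W3 = (360, 165, -7.6).
∂h/∂x = -0.02040, ∂h/∂y = -0.001543 (det = -55725).
|∇h| = √(-0.02040² + -0.001543²) = 0.02046
Seepage velocity v = K·i/n = 26.0 × 0.02046 / 0.35 = 1.52 m/day.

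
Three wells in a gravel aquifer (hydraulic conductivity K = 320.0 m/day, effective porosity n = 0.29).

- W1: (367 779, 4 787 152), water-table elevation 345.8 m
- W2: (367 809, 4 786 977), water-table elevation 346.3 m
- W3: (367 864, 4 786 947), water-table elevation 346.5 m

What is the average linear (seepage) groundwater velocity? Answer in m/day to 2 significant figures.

3.7 m/day

With h = a·x + b·y + c and W1 as origin, the differences give:
  30·a + (-175)·b = +0.5
  85·a + (-205)·b = +0.7
Eliminate b (×(-205) and ×(-175), subtract): 8725·a = 20.00 → a = ∂h/∂x = +0.002292
Back-substitute: b = ∂h/∂y = -0.002464.
|∇h| = √(0.002292² + -0.002464²) = 0.003365
Seepage velocity v = K·i/n = 320.0 × 0.003365 / 0.29 = 3.713 m/day.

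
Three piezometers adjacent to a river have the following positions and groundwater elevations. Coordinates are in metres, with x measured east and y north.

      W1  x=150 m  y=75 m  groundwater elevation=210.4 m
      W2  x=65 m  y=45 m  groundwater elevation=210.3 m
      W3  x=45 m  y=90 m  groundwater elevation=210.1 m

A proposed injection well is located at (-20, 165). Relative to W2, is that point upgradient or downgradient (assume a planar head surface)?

downgradient

With h = a·x + b·y + c and W1 as origin, the differences give:
  (-85)·a + (-30)·b = -0.1
  (-105)·a + 15·b = -0.3
Eliminate b (×15 and ×(-30), subtract): -4425·a = -10.50 → a = ∂h/∂x = +0.002373
Back-substitute: b = ∂h/∂y = -0.003390.
Head at (-20, 165) = 210.4 + (+0.002373)·(-170) + (-0.003390)·(90) = 209.69 m.
That is lower than the 210.3 m at W2, so the point is downgradient.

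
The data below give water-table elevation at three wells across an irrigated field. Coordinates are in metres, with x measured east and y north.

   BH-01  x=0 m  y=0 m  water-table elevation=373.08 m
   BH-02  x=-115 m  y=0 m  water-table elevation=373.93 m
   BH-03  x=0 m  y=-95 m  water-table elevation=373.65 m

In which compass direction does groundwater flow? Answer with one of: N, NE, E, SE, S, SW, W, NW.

∂h/∂x = (373.93 − 373.08) / (-115 − 0) = -0.007391
∂h/∂y = (373.65 − 373.08) / (-95 − 0) = -0.006000
Flow = −∇h = (+0.007391 east, +0.006000 north), which points northeast.

NE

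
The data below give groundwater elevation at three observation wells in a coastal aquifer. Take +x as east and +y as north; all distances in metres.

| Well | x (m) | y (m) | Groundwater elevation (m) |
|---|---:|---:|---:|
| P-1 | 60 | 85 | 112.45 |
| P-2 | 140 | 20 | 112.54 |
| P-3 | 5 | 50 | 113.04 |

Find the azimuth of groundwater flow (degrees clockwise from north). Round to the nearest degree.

Three-point gradient (reference P-1): Δ to P-2 = (80, -65, +0.09), Δ to P-3 = (-55, -35, +0.59).
∂h/∂x = -0.005522, ∂h/∂y = -0.008180 (det = -6375).
Flow direction (−∇h) has components (+0.005522 E, +0.008180 N).
Azimuth = atan2(E, N) = atan2(+0.005522, +0.008180) = 34.0° ≈ 034°.

034°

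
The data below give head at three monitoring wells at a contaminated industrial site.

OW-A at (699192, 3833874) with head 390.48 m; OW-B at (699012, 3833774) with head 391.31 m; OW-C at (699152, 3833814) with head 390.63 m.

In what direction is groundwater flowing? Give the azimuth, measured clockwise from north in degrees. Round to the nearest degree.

Taking OW-A as reference: OW-B−OW-A = (-180, -100, +0.83); OW-C−OW-A = (-40, -60, +0.15).
Determinant of the coordinate differences = (-180)·(-60) − (-40)·(-100) = 6800.
∂h/∂x = [(+0.83)·(-60) − (+0.15)·(-100)] / 6800 = -0.005118
∂h/∂y = [(-180)·(+0.15) − (-40)·(+0.83)] / 6800 = +0.0009118
Flow direction (−∇h) has components (+0.005118 E, -0.0009118 N).
Azimuth = atan2(E, N) = atan2(+0.005118, -0.0009118) = 100.1° ≈ 100°.

100°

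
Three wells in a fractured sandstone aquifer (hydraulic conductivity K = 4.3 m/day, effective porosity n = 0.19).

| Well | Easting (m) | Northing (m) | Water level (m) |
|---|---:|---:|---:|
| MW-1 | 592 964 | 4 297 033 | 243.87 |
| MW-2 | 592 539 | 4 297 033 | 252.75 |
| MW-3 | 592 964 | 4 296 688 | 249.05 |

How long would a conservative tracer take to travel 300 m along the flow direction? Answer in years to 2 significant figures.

1.4 years

∂h/∂x = (252.75 − 243.87) / (592539 − 592964) = -0.02089
∂h/∂y = (249.05 − 243.87) / (4296688 − 4297033) = -0.01501
|∇h| = √(-0.02089² + -0.01501²) = 0.02572
Seepage velocity v = K·i/n = 4.3 × 0.02572 / 0.19 = 0.5821 m/day.
t = 300 / 0.5821 = 515.4 days = 1.41 years.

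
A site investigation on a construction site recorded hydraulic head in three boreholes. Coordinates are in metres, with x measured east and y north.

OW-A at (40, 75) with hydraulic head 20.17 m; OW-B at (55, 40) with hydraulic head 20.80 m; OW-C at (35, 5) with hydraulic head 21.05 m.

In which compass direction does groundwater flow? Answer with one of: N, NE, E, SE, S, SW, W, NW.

NW

Taking OW-A as reference: OW-B−OW-A = (15, -35, +0.63); OW-C−OW-A = (-5, -70, +0.88).
Solve a·Δx + b·Δy = Δh: det = 15·(-70) − (-5)·(-35) = -1225.
∂h/∂x = [(+0.63)·(-70) − (+0.88)·(-35)] / -1225 = +0.01086
∂h/∂y = [15·(+0.88) − (-5)·(+0.63)] / -1225 = -0.01335
Flow = −∇h = (-0.01086 east, +0.01335 north), which points northwest.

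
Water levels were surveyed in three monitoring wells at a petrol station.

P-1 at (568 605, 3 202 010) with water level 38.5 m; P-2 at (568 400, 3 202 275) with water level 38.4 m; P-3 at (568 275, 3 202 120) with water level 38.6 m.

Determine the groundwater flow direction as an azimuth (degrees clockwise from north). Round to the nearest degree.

035°

Taking P-1 as reference: P-2−P-1 = (-205, 265, -0.1); P-3−P-1 = (-330, 110, +0.1).
Solve a·Δx + b·Δy = Δh: det = (-205)·110 − (-330)·265 = 64900.
∂h/∂x = [(-0.1)·110 − (+0.1)·265] / 64900 = -0.0005778
∂h/∂y = [(-205)·(+0.1) − (-330)·(-0.1)] / 64900 = -0.0008243
Flow direction (−∇h) has components (+0.0005778 E, +0.0008243 N).
Azimuth = atan2(E, N) = atan2(+0.0005778, +0.0008243) = 35.0° ≈ 035°.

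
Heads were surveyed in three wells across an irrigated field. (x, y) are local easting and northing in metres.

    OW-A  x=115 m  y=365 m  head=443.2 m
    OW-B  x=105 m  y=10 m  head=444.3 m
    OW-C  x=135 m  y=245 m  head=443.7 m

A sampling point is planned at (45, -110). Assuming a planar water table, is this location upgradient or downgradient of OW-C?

upgradient

Three-point gradient (reference OW-A): Δ to OW-B = (-10, -355, +1.1), Δ to OW-C = (20, -120, +0.5).
∂h/∂x = +0.005482, ∂h/∂y = -0.003253 (det = 8300).
Head at (45, -110) = 443.2 + (+0.005482)·(-70) + (-0.003253)·(-475) = 444.36 m.
That is higher than the 443.7 m at OW-C, so the point is upgradient.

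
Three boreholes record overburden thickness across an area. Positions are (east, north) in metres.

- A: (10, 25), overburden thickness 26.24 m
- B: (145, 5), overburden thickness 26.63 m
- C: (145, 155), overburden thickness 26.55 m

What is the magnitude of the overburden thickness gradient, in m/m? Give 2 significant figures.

0.0029 m/m

Three-point gradient (reference A): Δ to B = (135, -20, +0.39), Δ to C = (135, 130, +0.31).
∂d/∂x = +0.002810, ∂d/∂y = -0.0005333 (det = 20250).
|∇f| = √(0.002810² + -0.0005333²) = 0.00286 m/m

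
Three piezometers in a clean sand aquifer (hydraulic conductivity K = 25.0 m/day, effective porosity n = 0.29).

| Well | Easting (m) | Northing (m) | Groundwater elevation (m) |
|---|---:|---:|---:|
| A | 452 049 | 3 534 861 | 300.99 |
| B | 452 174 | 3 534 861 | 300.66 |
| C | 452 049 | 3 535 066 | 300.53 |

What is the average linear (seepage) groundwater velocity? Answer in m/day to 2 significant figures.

0.30 m/day

∂h/∂x = (300.66 − 300.99) / (452174 − 452049) = -0.002640
∂h/∂y = (300.53 − 300.99) / (3535066 − 3534861) = -0.002244
|∇h| = √(-0.002640² + -0.002244²) = 0.003465
Seepage velocity v = K·i/n = 25.0 × 0.003465 / 0.29 = 0.2987 m/day.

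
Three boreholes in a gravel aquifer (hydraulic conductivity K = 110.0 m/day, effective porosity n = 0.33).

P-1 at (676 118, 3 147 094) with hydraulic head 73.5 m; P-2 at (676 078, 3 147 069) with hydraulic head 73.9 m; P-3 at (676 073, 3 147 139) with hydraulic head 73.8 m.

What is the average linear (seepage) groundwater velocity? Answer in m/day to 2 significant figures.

With h = a·x + b·y + c and P-1 as origin, the differences give:
  (-40)·a + (-25)·b = +0.4
  (-45)·a + 45·b = +0.3
Eliminate b (×45 and ×(-25), subtract): -2925·a = 25.50 → a = ∂h/∂x = -0.008718
Back-substitute: b = ∂h/∂y = -0.002051.
|∇h| = √(-0.008718² + -0.002051²) = 0.008956
Seepage velocity v = K·i/n = 110.0 × 0.008956 / 0.33 = 2.985 m/day.

3.0 m/day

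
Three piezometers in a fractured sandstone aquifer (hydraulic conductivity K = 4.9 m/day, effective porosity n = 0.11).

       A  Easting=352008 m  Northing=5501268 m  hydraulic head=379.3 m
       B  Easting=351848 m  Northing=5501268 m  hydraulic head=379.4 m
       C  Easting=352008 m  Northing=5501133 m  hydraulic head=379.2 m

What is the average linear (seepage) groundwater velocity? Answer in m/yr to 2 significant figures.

16 m/yr

∂h/∂x = (379.4 − 379.3) / (351848 − 352008) = -0.0006250
∂h/∂y = (379.2 − 379.3) / (5501133 − 5501268) = +0.0007407
|∇h| = √(-0.0006250² + 0.0007407²) = 0.0009692
Seepage velocity v = K·i/n = 4.9 × 0.0009692 / 0.11 = 0.04317 m/day = 15.77 m/yr.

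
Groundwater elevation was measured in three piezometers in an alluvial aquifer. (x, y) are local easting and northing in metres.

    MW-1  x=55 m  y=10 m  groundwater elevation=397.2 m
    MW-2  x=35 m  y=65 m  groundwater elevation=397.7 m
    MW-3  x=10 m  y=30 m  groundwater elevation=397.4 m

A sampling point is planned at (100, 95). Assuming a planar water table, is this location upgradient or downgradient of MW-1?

Three-point gradient (reference MW-1): Δ to MW-2 = (-20, 55, +0.5), Δ to MW-3 = (-45, 20, +0.2).
∂h/∂x = -0.0004819, ∂h/∂y = +0.008916 (det = 2075).
Head at (100, 95) = 397.2 + (-0.0004819)·(45) + (+0.008916)·(85) = 397.94 m.
That is higher than the 397.2 m at MW-1, so the point is upgradient.

upgradient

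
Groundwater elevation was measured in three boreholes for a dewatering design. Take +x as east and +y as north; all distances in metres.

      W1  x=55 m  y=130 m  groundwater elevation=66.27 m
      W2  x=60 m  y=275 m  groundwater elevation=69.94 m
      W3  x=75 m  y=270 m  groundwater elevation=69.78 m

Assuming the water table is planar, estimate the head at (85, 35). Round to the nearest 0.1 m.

Taking W1 as reference: W2−W1 = (5, 145, +3.67); W3−W1 = (20, 140, +3.51).
Solve a·Δx + b·Δy = Δh: det = 5·140 − 20·145 = -2200.
∂h/∂x = [(+3.67)·140 − (+3.51)·145] / -2200 = -0.002205
∂h/∂y = [5·(+3.51) − 20·(+3.67)] / -2200 = +0.02539
h(85, 35) = 66.27 + (-0.002205)·(30) + (+0.02539)·(-95) = 66.27 -0.066 -2.412 = 63.792 m.

63.8 m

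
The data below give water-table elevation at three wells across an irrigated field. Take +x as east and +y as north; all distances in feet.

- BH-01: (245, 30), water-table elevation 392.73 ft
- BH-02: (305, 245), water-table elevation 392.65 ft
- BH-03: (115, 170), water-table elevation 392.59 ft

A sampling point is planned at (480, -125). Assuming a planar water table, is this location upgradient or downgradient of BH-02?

With h = a·x + b·y + c and BH-01 as origin, the differences give:
  60·a + 215·b = -0.08
  (-130)·a + 140·b = -0.14
Eliminate b (×140 and ×215, subtract): 36350·a = 18.900 → a = ∂h/∂x = +0.0005199
Back-substitute: b = ∂h/∂y = -0.0005172.
Head at (480, -125) = 392.73 + (+0.0005199)·(235) + (-0.0005172)·(-155) = 392.93 ft.
That is higher than the 392.65 ft at BH-02, so the point is upgradient.

upgradient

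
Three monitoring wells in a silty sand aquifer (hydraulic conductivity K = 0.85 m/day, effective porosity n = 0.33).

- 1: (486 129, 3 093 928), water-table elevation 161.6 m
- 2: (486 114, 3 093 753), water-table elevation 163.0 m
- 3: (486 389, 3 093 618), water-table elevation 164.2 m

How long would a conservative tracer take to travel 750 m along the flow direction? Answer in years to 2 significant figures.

99 years

Three-point gradient (reference 1): Δ to 2 = (-15, -175, +1.4), Δ to 3 = (260, -310, +2.6).
∂h/∂x = +0.0004187, ∂h/∂y = -0.008036 (det = 50150).
|∇h| = √(0.0004187² + -0.008036²) = 0.008047
Seepage velocity v = K·i/n = 0.85 × 0.008047 / 0.33 = 0.02073 m/day.
t = 750 / 0.02073 = 3.618e+04 days = 99.1 years.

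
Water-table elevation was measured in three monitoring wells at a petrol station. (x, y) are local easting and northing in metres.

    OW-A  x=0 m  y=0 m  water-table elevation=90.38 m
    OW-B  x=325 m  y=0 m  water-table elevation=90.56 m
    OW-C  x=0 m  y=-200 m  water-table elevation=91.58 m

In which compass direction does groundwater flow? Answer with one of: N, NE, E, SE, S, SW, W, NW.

N

∂h/∂x = (90.56 − 90.38) / (325 − 0) = +0.0005538
∂h/∂y = (91.58 − 90.38) / (-200 − 0) = -0.006000
Flow = −∇h = (-0.0005538 east, +0.006000 north), which points north.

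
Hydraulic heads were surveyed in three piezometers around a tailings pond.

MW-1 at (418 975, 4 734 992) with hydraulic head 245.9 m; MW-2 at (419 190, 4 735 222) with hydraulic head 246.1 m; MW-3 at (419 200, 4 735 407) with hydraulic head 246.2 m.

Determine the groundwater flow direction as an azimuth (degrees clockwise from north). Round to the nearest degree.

With h = a·x + b·y + c and MW-1 as origin, the differences give:
  215·a + 230·b = +0.2
  225·a + 415·b = +0.3
Eliminate b (×415 and ×230, subtract): 37475·a = 14.00 → a = ∂h/∂x = +0.0003736
Back-substitute: b = ∂h/∂y = +0.0005203.
Flow direction (−∇h) has components (-0.0003736 E, -0.0005203 N).
Azimuth = atan2(E, N) = atan2(-0.0003736, -0.0005203) = 215.7° ≈ 216°.

216°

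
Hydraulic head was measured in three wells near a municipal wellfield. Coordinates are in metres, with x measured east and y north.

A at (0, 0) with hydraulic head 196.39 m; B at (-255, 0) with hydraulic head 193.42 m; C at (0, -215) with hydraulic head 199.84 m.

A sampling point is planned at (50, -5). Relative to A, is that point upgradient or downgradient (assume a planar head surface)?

upgradient

∂h/∂x = (193.42 − 196.39) / (-255 − 0) = +0.01165
∂h/∂y = (199.84 − 196.39) / (-215 − 0) = -0.01605
Head at (50, -5) = 196.39 + (+0.01165)·(50) + (-0.01605)·(-5) = 197.05 m.
That is higher than the 196.39 m at A, so the point is upgradient.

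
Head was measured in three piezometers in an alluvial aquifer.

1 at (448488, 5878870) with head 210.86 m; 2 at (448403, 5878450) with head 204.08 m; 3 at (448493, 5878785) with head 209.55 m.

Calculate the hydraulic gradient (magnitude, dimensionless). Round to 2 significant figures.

0.016

Three-point gradient (reference 1): Δ to 2 = (-85, -420, -6.78), Δ to 3 = (5, -85, -1.31).
∂h/∂x = +0.002799, ∂h/∂y = +0.01558 (det = 9325).
|∇h| = √(0.002799² + 0.01558²) = 0.01583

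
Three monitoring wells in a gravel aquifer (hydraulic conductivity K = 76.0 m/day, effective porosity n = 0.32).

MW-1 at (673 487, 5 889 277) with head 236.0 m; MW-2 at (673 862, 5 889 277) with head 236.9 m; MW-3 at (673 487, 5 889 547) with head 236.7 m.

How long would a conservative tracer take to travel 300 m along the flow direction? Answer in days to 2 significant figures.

∂h/∂x = (236.9 − 236.0) / (673862 − 673487) = +0.002400
∂h/∂y = (236.7 − 236.0) / (5889547 − 5889277) = +0.002593
|∇h| = √(0.002400² + 0.002593²) = 0.003533
Seepage velocity v = K·i/n = 76.0 × 0.003533 / 0.32 = 0.8391 m/day.
t = 300 / 0.8391 = 357.5 days.

360 days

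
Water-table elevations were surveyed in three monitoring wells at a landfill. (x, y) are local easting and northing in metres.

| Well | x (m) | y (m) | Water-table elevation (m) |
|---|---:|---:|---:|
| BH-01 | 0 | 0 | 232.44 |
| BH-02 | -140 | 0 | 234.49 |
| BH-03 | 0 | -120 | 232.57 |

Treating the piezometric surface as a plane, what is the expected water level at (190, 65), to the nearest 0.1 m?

∂h/∂x = (234.49 − 232.44) / (-140 − 0) = -0.01464
∂h/∂y = (232.57 − 232.44) / (-120 − 0) = -0.001083
h(190, 65) = 232.44 + (-0.01464)·(190) + (-0.001083)·(65) = 232.44 -2.782 -0.070 = 229.587 m.

229.6 m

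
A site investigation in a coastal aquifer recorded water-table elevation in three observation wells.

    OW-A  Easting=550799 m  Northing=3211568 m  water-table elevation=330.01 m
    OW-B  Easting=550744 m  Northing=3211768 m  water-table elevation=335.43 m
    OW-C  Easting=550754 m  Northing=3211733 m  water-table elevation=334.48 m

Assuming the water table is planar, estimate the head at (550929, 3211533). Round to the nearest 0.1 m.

With h = a·x + b·y + c and OW-A as origin, the differences give:
  (-55)·a + 200·b = +5.42
  (-45)·a + 165·b = +4.47
Eliminate b (×165 and ×200, subtract): -75·a = 0.300 → a = ∂h/∂x = -0.004000
Back-substitute: b = ∂h/∂y = +0.02600.
h(550929, 3211533) = 330.01 + (-0.004000)·(130) + (+0.02600)·(-35) = 330.01 -0.520 -0.910 = 328.580 m.

328.6 m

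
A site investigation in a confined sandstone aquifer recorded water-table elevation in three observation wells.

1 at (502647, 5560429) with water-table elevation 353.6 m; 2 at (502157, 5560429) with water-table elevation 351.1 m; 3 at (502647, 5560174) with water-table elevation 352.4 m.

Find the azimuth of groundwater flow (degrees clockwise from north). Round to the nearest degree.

227°

∂h/∂x = (351.1 − 353.6) / (502157 − 502647) = +0.005102
∂h/∂y = (352.4 − 353.6) / (5560174 − 5560429) = +0.004706
Flow direction (−∇h) has components (-0.005102 E, -0.004706 N).
Azimuth = atan2(E, N) = atan2(-0.005102, -0.004706) = 227.3° ≈ 227°.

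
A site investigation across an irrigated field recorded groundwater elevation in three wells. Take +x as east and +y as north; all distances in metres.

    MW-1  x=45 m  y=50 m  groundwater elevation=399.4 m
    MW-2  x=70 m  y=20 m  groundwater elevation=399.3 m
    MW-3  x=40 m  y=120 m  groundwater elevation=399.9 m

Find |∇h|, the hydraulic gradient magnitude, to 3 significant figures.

0.00901

Differences from MW-1: to MW-2 (Δx, Δy, Δh) = (25, -30, -0.1); to MW-3 = (-5, 70, +0.5).
Determinant of the coordinate differences = 25·70 − (-5)·(-30) = 1600.
∂h/∂x = [(-0.1)·70 − (+0.5)·(-30)] / 1600 = +0.005000
∂h/∂y = [25·(+0.5) − (-5)·(-0.1)] / 1600 = +0.007500
|∇h| = √(0.005000² + 0.007500²) = 0.009014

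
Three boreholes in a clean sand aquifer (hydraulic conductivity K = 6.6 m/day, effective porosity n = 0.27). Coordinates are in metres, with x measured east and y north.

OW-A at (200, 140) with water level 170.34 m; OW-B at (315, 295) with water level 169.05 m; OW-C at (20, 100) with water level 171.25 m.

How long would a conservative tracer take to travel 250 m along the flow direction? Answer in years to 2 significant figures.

Differences from OW-A: to OW-B (Δx, Δy, Δh) = (115, 155, -1.29); to OW-C = (-180, -40, +0.91).
Solve a·Δx + b·Δy = Δh: det = 115·(-40) − (-180)·155 = 23300.
∂h/∂x = [(-1.29)·(-40) − (+0.91)·155] / 23300 = -0.003839
∂h/∂y = [115·(+0.91) − (-180)·(-1.29)] / 23300 = -0.005474
|∇h| = √(-0.003839² + -0.005474²) = 0.006686
Seepage velocity v = K·i/n = 6.6 × 0.006686 / 0.27 = 0.1634 m/day.
t = 250 / 0.1634 = 1530 days = 4.19 years.

4.2 years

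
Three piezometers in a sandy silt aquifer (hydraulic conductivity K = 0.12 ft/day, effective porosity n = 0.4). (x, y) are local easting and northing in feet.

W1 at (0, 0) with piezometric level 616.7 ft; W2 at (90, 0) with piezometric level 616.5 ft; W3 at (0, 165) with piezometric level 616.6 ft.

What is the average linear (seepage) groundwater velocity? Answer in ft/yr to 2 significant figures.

0.25 ft/yr

∂h/∂x = (616.5 − 616.7) / (90 − 0) = -0.002222
∂h/∂y = (616.6 − 616.7) / (165 − 0) = -0.0006061
|∇h| = √(-0.002222² + -0.0006061²) = 0.002303
Seepage velocity v = K·i/n = 0.12 × 0.002303 / 0.4 = 0.0006909 ft/day = 0.2524 ft/yr.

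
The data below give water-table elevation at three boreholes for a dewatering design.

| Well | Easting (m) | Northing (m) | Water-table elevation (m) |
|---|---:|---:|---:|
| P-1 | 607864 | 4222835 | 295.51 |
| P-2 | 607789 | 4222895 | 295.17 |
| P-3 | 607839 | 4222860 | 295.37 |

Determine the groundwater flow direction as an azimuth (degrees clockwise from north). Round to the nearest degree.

Differences from P-1: to P-2 (Δx, Δy, Δh) = (-75, 60, -0.34); to P-3 = (-25, 25, -0.14).
Solve a·Δx + b·Δy = Δh: det = (-75)·25 − (-25)·60 = -375.
∂h/∂x = [(-0.34)·25 − (-0.14)·60] / -375 = +0.0002667
∂h/∂y = [(-75)·(-0.14) − (-25)·(-0.34)] / -375 = -0.005333
Flow direction (−∇h) has components (-0.0002667 E, +0.005333 N).
Azimuth = atan2(E, N) = atan2(-0.0002667, +0.005333) = 357.1° ≈ 357°.

357°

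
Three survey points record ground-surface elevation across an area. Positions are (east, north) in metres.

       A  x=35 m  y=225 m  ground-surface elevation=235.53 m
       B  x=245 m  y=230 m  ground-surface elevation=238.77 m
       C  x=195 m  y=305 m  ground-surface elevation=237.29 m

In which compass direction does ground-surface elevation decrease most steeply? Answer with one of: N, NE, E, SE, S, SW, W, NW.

NW

Differences from A: to B (Δx, Δy, Δh) = (210, 5, +3.24); to C = (160, 80, +1.76).
Solve a·Δx + b·Δy = Δz: det = 210·80 − 160·5 = 16000.
∂z/∂x = [(+3.24)·80 − (+1.76)·5] / 16000 = +0.01565
∂z/∂y = [210·(+1.76) − 160·(+3.24)] / 16000 = -0.009300
Steepest decrease is along −∇f = (-0.01565 E, +0.009300 N) → northwest.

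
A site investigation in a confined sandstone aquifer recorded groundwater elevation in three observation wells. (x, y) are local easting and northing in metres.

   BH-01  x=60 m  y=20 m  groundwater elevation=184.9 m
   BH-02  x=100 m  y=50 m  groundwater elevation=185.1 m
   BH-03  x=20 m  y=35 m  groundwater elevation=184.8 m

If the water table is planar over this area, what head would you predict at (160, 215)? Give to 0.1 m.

Three-point gradient (reference BH-01): Δ to BH-02 = (40, 30, +0.2), Δ to BH-03 = (-40, 15, -0.1).
∂h/∂x = +0.003333, ∂h/∂y = +0.002222 (det = 1800).
h(160, 215) = 184.9 + (+0.003333)·(100) + (+0.002222)·(195) = 184.9 +0.333 +0.433 = 185.667 m.

185.7 m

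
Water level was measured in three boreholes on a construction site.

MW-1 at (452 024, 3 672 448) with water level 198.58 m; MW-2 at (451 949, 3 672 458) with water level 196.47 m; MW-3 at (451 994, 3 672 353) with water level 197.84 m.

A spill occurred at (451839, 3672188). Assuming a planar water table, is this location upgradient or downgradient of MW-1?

downgradient

Taking MW-1 as reference: MW-2−MW-1 = (-75, 10, -2.11); MW-3−MW-1 = (-30, -95, -0.74).
Determinant of the coordinate differences = (-75)·(-95) − (-30)·10 = 7425.
∂h/∂x = [(-2.11)·(-95) − (-0.74)·10] / 7425 = +0.02799
∂h/∂y = [(-75)·(-0.74) − (-30)·(-2.11)] / 7425 = -0.001051
Head at (451839, 3672188) = 198.58 + (+0.02799)·(-185) + (-0.001051)·(-260) = 193.67 m.
That is lower than the 198.58 m at MW-1, so the point is downgradient.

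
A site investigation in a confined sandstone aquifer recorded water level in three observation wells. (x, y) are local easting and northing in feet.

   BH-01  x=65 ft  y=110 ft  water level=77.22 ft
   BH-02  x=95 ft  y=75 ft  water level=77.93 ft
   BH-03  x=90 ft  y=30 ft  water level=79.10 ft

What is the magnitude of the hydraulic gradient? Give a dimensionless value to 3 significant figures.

Differences from BH-01: to BH-02 (Δx, Δy, Δh) = (30, -35, +0.71); to BH-03 = (25, -80, +1.88).
Determinant of the coordinate differences = 30·(-80) − 25·(-35) = -1525.
∂h/∂x = [(+0.71)·(-80) − (+1.88)·(-35)] / -1525 = -0.005902
∂h/∂y = [30·(+1.88) − 25·(+0.71)] / -1525 = -0.02534
|∇h| = √(-0.005902² + -0.02534²) = 0.02602

0.0260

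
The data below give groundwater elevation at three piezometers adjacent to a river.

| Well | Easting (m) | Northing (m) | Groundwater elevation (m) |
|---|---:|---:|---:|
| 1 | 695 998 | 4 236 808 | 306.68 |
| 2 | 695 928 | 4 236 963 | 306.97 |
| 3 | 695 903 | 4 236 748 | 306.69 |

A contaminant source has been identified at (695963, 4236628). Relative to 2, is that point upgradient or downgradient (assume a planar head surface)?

Three-point gradient (reference 1): Δ to 2 = (-70, 155, +0.29), Δ to 3 = (-95, -60, +0.01).
∂h/∂x = -0.001001, ∂h/∂y = +0.001419 (det = 18925).
Head at (695963, 4236628) = 306.68 + (-0.001001)·(-35) + (+0.001419)·(-180) = 306.46 m.
That is lower than the 306.97 m at 2, so the point is downgradient.

downgradient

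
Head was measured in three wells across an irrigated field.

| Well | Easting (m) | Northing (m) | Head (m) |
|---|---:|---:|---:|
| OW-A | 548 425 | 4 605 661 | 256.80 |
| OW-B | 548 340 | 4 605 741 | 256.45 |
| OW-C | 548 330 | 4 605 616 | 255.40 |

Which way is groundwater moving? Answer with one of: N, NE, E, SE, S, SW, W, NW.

Differences from OW-A: to OW-B (Δx, Δy, Δh) = (-85, 80, -0.35); to OW-C = (-95, -45, -1.40).
Determinant of the coordinate differences = (-85)·(-45) − (-95)·80 = 11425.
∂h/∂x = [(-0.35)·(-45) − (-1.40)·80] / 11425 = +0.01118
∂h/∂y = [(-85)·(-1.40) − (-95)·(-0.35)] / 11425 = +0.007505
Flow = −∇h = (-0.01118 east, -0.007505 north), which points southwest.

SW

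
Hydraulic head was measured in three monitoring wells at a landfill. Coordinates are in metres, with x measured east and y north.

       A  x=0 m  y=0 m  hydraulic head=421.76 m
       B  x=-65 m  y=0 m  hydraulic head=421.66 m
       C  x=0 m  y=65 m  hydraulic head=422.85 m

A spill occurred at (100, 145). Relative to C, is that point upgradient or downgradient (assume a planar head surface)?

∂h/∂x = (421.66 − 421.76) / (-65 − 0) = +0.001538
∂h/∂y = (422.85 − 421.76) / (65 − 0) = +0.01677
Head at (100, 145) = 421.76 + (+0.001538)·(100) + (+0.01677)·(145) = 424.35 m.
That is higher than the 422.85 m at C, so the point is upgradient.

upgradient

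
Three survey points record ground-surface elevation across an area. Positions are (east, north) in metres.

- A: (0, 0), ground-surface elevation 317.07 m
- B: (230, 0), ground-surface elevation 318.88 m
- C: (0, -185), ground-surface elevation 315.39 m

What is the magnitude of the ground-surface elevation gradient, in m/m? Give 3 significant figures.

0.0120 m/m

∂z/∂x = (318.88 − 317.07) / (230 − 0) = +0.007870
∂z/∂y = (315.39 − 317.07) / (-185 − 0) = +0.009081
|∇f| = √(0.007870² + 0.009081²) = 0.01202 m/m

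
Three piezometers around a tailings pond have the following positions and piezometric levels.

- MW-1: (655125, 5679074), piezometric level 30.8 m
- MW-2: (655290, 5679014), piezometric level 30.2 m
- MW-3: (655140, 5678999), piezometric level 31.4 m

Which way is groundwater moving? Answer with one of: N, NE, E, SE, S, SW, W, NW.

Differences from MW-1: to MW-2 (Δx, Δy, Δh) = (165, -60, -0.6); to MW-3 = (15, -75, +0.6).
Solve a·Δx + b·Δy = Δh: det = 165·(-75) − 15·(-60) = -11475.
∂h/∂x = [(-0.6)·(-75) − (+0.6)·(-60)] / -11475 = -0.007059
∂h/∂y = [165·(+0.6) − 15·(-0.6)] / -11475 = -0.009412
Flow = −∇h = (+0.007059 east, +0.009412 north), which points northeast.

NE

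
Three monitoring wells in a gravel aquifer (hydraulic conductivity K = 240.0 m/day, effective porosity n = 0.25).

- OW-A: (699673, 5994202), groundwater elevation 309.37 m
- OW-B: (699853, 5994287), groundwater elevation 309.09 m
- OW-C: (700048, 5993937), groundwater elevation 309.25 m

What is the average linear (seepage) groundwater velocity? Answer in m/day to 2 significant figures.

1.4 m/day

Taking OW-A as reference: OW-B−OW-A = (180, 85, -0.28); OW-C−OW-A = (375, -265, -0.12).
Determinant of the coordinate differences = 180·(-265) − 375·85 = -79575.
∂h/∂x = [(-0.28)·(-265) − (-0.12)·85] / -79575 = -0.001061
∂h/∂y = [180·(-0.12) − 375·(-0.28)] / -79575 = -0.001048
|∇h| = √(-0.001061² + -0.001048²) = 0.001491
Seepage velocity v = K·i/n = 240.0 × 0.001491 / 0.25 = 1.431 m/day.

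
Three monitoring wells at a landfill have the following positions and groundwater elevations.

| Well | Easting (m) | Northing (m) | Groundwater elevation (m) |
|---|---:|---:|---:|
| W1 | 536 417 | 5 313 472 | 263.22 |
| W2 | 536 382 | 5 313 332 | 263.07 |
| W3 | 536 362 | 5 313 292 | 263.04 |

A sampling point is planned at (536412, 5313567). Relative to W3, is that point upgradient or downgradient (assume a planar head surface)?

upgradient

Taking W1 as reference: W2−W1 = (-35, -140, -0.15); W3−W1 = (-55, -180, -0.18).
Determinant of the coordinate differences = (-35)·(-180) − (-55)·(-140) = -1400.
∂h/∂x = [(-0.15)·(-180) − (-0.18)·(-140)] / -1400 = -0.001286
∂h/∂y = [(-35)·(-0.18) − (-55)·(-0.15)] / -1400 = +0.001393
Head at (536412, 5313567) = 263.22 + (-0.001286)·(-5) + (+0.001393)·(95) = 263.36 m.
That is higher than the 263.04 m at W3, so the point is upgradient.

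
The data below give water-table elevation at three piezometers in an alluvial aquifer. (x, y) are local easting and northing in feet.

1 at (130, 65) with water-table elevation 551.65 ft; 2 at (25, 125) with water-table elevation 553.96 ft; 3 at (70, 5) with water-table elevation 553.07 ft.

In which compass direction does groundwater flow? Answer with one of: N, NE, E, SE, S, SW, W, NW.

Differences from 1: to 2 (Δx, Δy, Δh) = (-105, 60, +2.31); to 3 = (-60, -60, +1.42).
Solve a·Δx + b·Δy = Δh: det = (-105)·(-60) − (-60)·60 = 9900.
∂h/∂x = [(+2.31)·(-60) − (+1.42)·60] / 9900 = -0.02261
∂h/∂y = [(-105)·(+1.42) − (-60)·(+2.31)] / 9900 = -0.001061
Flow = −∇h = (+0.02261 east, +0.001061 north), which points east.

E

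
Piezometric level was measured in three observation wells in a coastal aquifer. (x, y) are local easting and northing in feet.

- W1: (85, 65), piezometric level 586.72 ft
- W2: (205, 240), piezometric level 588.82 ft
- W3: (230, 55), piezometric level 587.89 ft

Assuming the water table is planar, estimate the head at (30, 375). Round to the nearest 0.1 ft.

With h = a·x + b·y + c and W1 as origin, the differences give:
  120·a + 175·b = +2.10
  145·a + (-10)·b = +1.17
Eliminate b (×(-10) and ×175, subtract): -26575·a = -225.750 → a = ∂h/∂x = +0.008495
Back-substitute: b = ∂h/∂y = +0.006175.
h(30, 375) = 586.72 + (+0.008495)·(-55) + (+0.006175)·(310) = 586.72 -0.467 +1.914 = 588.167 ft.

588.2 ft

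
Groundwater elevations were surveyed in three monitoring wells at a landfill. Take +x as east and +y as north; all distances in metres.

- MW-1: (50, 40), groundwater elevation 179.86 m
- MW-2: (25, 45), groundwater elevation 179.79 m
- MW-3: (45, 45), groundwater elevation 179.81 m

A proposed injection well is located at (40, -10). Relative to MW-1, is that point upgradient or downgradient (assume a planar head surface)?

Three-point gradient (reference MW-1): Δ to MW-2 = (-25, 5, -0.07), Δ to MW-3 = (-5, 5, -0.05).
∂h/∂x = +0.001000, ∂h/∂y = -0.009000 (det = -100).
Head at (40, -10) = 179.86 + (+0.001000)·(-10) + (-0.009000)·(-50) = 180.30 m.
That is higher than the 179.86 m at MW-1, so the point is upgradient.

upgradient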